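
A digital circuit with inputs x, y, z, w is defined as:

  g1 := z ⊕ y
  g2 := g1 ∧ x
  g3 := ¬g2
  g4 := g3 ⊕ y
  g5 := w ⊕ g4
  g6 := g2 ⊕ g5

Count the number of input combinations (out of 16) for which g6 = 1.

8

g6 = g2 ⊕ g5 must be 1, so g2 and g5 differ.
Enumerating the 16 input combinations, 8 give g6 = 1 and 8 give g6 = 0.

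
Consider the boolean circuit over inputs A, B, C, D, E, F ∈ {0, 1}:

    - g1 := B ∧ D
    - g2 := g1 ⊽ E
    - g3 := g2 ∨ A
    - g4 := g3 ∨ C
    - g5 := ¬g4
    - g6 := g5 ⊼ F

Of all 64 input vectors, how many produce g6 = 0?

g6 = g5 ⊼ F must be 0, so both g5 = 1 and F = 1.
g5 = ¬g4 must be 1, so g4 = 0.
g4 = g3 ∨ C must be 0, so both g3 = 0 and C = 0.
Satisfying assignments:
  A=0, B=0, C=0, D=0, E=1, F=1
  A=0, B=0, C=0, D=1, E=1, F=1
  A=0, B=1, C=0, D=0, E=1, F=1
  A=0, B=1, C=0, D=1, E=0, F=1
  A=0, B=1, C=0, D=1, E=1, F=1

5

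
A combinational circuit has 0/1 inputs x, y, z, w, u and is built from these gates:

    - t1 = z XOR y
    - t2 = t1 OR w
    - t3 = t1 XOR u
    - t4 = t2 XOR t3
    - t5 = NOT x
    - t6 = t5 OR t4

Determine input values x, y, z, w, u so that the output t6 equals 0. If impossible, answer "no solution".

t6 = t5 OR t4 must be 0, so both t5 = 0 and t4 = 0.
Check with x=1 y=1 z=0 w=0 u=0:
t1 = z XOR y = 0 XOR 1 = 1
t2 = t1 OR w = 1 OR 0 = 1
t3 = t1 XOR u = 1 XOR 0 = 1
t4 = t2 XOR t3 = 1 XOR 1 = 0
t5 = NOT x = NOT 1 = 0
t6 = t5 OR t4 = 0 OR 0 = 0
So t6 = 0 as required.

x=1 y=1 z=0 w=0 u=0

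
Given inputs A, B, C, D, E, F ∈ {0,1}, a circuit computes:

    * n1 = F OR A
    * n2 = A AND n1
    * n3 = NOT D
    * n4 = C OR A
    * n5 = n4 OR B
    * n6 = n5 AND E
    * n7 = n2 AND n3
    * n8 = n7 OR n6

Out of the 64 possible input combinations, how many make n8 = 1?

n8 = n7 OR n6 must be 1, so at least one of n7, n6 is 1.
Enumerating the 64 input combinations, 36 give n8 = 1 and 28 give n8 = 0.

36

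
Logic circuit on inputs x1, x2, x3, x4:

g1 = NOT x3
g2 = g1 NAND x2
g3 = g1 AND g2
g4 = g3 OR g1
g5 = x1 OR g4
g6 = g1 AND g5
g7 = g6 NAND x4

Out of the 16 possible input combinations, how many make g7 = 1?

g7 = g6 NAND x4 must be 1, so at least one of g6, x4 is 0.
Enumerating the 16 input combinations, 12 give g7 = 1 and 4 give g7 = 0.

12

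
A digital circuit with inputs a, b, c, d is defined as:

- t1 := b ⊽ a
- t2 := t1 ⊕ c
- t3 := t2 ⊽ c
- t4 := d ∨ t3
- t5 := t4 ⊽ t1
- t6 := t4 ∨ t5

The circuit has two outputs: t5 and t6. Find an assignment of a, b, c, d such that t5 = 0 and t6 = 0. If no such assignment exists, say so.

a=0 b=0 c=0 d=0

Check with a=0 b=0 c=0 d=0:
t1 = b ⊽ a = 0 ⊽ 0 = 1
t2 = t1 ⊕ c = 1 ⊕ 0 = 1
t3 = t2 ⊽ c = 1 ⊽ 0 = 0
t4 = d ∨ t3 = 0 ∨ 0 = 0
t5 = t4 ⊽ t1 = 0 ⊽ 1 = 0
t6 = t4 ∨ t5 = 0 ∨ 0 = 0
So t5 = 0 and t6 = 0.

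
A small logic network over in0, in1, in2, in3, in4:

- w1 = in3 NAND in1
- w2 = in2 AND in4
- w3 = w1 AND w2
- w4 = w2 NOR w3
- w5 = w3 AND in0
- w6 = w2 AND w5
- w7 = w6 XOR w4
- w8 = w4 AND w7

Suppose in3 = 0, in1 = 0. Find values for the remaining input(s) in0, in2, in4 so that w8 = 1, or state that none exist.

w8 = w4 AND w7 must be 1, so both w4 = 1 and w7 = 1.
Check with in3 = 0, in1 = 0 and in0=1, in2=1, in4=0:
w1 = in3 NAND in1 = 0 NAND 0 = 1
w2 = in2 AND in4 = 1 AND 0 = 0
w3 = w1 AND w2 = 1 AND 0 = 0
w4 = w2 NOR w3 = 0 NOR 0 = 1
w5 = w3 AND in0 = 0 AND 1 = 0
w6 = w2 AND w5 = 0 AND 0 = 0
w7 = w6 XOR w4 = 0 XOR 1 = 1
w8 = w4 AND w7 = 1 AND 1 = 1
So w8 = 1.

in0=1, in2=1, in4=0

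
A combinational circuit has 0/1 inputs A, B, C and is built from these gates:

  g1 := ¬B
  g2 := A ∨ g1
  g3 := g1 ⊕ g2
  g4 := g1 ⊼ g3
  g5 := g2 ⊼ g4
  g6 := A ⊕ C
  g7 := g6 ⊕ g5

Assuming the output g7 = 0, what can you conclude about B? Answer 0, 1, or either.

Both values of B occur among assignments with g7 = 0:
  B=0: A=0, B=0, C=0
  B=1: A=0, B=1, C=1

either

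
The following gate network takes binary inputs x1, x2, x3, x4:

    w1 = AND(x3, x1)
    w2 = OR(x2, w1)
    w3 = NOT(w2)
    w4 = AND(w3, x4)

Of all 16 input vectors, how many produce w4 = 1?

3

w4 = AND(w3, x4) must be 1, so both w3 = 1 and x4 = 1.
Satisfying assignments:
  x1=0, x2=0, x3=0, x4=1
  x1=0, x2=0, x3=1, x4=1
  x1=1, x2=0, x3=0, x4=1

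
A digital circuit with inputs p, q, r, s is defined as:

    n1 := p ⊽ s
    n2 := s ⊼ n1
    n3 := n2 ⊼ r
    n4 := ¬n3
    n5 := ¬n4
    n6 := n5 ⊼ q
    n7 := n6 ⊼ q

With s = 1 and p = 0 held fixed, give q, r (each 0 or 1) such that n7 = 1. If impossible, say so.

n7 = n6 ⊼ q must be 1, so at least one of n6, q is 0.
Check with s = 1 and p = 0 and q=1, r=0:
n1 = p ⊽ s = 0 ⊽ 1 = 0
n2 = s ⊼ n1 = 1 ⊼ 0 = 1
n3 = n2 ⊼ r = 1 ⊼ 0 = 1
n4 = ¬n3 = ¬1 = 0
n5 = ¬n4 = ¬0 = 1
n6 = n5 ⊼ q = 1 ⊼ 1 = 0
n7 = n6 ⊼ q = 0 ⊼ 1 = 1
So n7 = 1.

q=1, r=0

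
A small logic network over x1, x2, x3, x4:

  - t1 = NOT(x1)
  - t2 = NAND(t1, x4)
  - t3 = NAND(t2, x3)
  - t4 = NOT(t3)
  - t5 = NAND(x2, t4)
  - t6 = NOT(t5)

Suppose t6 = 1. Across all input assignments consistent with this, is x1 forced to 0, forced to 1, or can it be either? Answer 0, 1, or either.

Both values of x1 occur among assignments with t6 = 1:
  x1=0: x1=0, x2=1, x3=1, x4=0
  x1=1: x1=1, x2=1, x3=1, x4=0

either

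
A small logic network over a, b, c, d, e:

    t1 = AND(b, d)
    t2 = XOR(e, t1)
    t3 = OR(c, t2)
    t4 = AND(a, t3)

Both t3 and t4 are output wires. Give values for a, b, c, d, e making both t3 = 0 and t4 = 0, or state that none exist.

a=1, b=0, c=0, d=1, e=0

Check with a=1, b=0, c=0, d=1, e=0:
t1 = AND(b, d) = AND(0, 1) = 0
t2 = XOR(e, t1) = XOR(0, 0) = 0
t3 = OR(c, t2) = OR(0, 0) = 0
t4 = AND(a, t3) = AND(1, 0) = 0
So t3 = 0 and t4 = 0.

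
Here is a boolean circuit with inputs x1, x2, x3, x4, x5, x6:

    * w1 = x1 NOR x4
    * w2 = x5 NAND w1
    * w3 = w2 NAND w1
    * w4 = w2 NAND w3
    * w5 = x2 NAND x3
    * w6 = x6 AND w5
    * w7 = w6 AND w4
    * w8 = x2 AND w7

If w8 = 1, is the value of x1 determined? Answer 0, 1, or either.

0

w8 = x2 AND w7 must be 1, so both x2 = 1 and w7 = 1.
w7 = w6 AND w4 must be 1, so both w6 = 1 and w4 = 1.
w6 = x6 AND w5 must be 1, so both x6 = 1 and w5 = 1.
Every assignment with w8 = 1 has x1 = 0; there are 2 such assignment(s).
  x1=0, x2=1, x3=0, x4=0, x5=0, x6=1
  x1=0, x2=1, x3=0, x4=0, x5=1, x6=1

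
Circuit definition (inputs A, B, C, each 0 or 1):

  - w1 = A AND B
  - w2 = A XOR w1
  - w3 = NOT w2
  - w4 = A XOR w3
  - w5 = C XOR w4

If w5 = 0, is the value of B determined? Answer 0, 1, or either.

either

Both values of B occur among assignments with w5 = 0:
  B=0: A=0, B=0, C=1
  B=1: A=0, B=1, C=1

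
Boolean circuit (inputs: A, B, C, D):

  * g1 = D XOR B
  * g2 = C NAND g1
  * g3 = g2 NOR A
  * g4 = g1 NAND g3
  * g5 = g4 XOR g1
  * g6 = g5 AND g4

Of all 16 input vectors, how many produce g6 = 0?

8

g6 = g5 AND g4 must be 0, so at least one of g5, g4 is 0.
Enumerating the 16 input combinations, 8 give g6 = 0 and 8 give g6 = 1.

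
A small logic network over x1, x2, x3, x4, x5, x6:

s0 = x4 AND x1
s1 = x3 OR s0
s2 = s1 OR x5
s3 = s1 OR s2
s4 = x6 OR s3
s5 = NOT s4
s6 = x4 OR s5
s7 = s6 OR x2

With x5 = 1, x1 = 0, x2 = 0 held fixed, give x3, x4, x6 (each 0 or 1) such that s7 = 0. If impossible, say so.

x3=1, x4=0, x6=1

s7 = s6 OR x2 must be 0, so both s6 = 0 and x2 = 0.
Check with x5 = 1, x1 = 0, x2 = 0 and x3=1, x4=0, x6=1:
s0 = x4 AND x1 = 0 AND 0 = 0
s1 = x3 OR s0 = 1 OR 0 = 1
s2 = s1 OR x5 = 1 OR 1 = 1
s3 = s1 OR s2 = 1 OR 1 = 1
s4 = x6 OR s3 = 1 OR 1 = 1
s5 = NOT s4 = NOT 1 = 0
s6 = x4 OR s5 = 0 OR 0 = 0
s7 = s6 OR x2 = 0 OR 0 = 0
So s7 = 0.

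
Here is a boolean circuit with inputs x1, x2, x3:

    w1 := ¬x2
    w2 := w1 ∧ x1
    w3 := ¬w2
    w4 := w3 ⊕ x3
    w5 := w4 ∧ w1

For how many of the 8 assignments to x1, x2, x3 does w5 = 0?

w5 = w4 ∧ w1 must be 0, so at least one of w4, w1 is 0.
Satisfying assignments:
  x1=0, x2=0, x3=1
  x1=0, x2=1, x3=0
  x1=0, x2=1, x3=1
  x1=1, x2=0, x3=0
  x1=1, x2=1, x3=0
  x1=1, x2=1, x3=1

6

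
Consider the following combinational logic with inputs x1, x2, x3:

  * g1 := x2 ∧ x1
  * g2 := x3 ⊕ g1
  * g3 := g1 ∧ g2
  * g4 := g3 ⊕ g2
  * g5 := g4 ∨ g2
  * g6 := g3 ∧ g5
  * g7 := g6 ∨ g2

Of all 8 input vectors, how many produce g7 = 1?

4

g7 = g6 ∨ g2 must be 1, so at least one of g6, g2 is 1.
Enumerating the 8 input combinations, 4 give g7 = 1 and 4 give g7 = 0.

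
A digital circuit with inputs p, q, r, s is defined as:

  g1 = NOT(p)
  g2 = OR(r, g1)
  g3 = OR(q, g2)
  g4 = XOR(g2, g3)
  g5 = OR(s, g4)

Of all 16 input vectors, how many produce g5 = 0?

g5 = OR(s, g4) must be 0, so both s = 0 and g4 = 0.
g4 = XOR(g2, g3) must be 0, so g2 and g3 are equal.
Enumerating the 16 input combinations, 7 give g5 = 0 and 9 give g5 = 1.

7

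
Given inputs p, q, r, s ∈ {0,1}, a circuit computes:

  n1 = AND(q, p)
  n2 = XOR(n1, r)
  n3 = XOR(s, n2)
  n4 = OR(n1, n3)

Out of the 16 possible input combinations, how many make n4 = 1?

10

n4 = OR(n1, n3) must be 1, so at least one of n1, n3 is 1.
Enumerating the 16 input combinations, 10 give n4 = 1 and 6 give n4 = 0.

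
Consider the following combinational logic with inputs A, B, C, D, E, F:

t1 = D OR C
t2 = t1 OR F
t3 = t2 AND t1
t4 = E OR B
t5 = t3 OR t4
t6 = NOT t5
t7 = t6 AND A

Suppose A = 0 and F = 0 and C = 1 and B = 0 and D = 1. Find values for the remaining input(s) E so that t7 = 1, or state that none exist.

no solution exists

With A = 0 and F = 0 and C = 1 and B = 0 and D = 1 fixed, none of the 2 settings of E give t7 = 1.
For example, with E=0:
t1 = D OR C = 1 OR 1 = 1
t2 = t1 OR F = 1 OR 0 = 1
t3 = t2 AND t1 = 1 AND 1 = 1
t4 = E OR B = 0 OR 0 = 0
t5 = t3 OR t4 = 1 OR 0 = 1
t6 = NOT t5 = NOT 1 = 0
t7 = t6 AND A = 0 AND 0 = 0
giving t7 = 0 ≠ 1.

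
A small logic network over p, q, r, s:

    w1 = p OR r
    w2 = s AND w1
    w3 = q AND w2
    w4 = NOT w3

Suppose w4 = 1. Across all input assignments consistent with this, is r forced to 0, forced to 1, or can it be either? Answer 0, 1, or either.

either

Both values of r occur among assignments with w4 = 1:
  r=0: p=0, q=0, r=0, s=0
  r=1: p=0, q=0, r=1, s=0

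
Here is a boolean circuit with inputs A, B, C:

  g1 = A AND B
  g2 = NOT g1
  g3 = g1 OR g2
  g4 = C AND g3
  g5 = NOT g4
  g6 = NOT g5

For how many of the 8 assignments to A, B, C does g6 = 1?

g6 = NOT g5 must be 1, so g5 = 0.
g5 = NOT g4 must be 0, so g4 = 1.
g4 = C AND g3 must be 1, so both C = 1 and g3 = 1.
Enumerating the 8 input combinations, 4 give g6 = 1 and 4 give g6 = 0.

4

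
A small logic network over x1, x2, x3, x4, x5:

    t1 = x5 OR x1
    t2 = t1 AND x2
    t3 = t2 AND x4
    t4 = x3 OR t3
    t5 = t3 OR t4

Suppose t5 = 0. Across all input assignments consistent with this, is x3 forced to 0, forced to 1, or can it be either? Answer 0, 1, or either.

t5 = t3 OR t4 must be 0, so both t3 = 0 and t4 = 0.
t3 = t2 AND x4 must be 0, so at least one of t2, x4 is 0.
Every assignment with t5 = 0 has x3 = 0; there are 13 such assignment(s).

0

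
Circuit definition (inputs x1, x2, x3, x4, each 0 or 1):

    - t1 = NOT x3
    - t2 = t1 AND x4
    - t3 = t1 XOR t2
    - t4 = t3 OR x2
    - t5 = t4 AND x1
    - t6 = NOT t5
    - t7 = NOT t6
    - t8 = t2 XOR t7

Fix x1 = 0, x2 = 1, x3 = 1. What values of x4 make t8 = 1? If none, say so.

With x1 = 0, x2 = 1, x3 = 1 fixed, none of the 2 settings of x4 give t8 = 1.
For example, with x4=1:
t1 = NOT x3 = NOT 1 = 0
t2 = t1 AND x4 = 0 AND 1 = 0
t3 = t1 XOR t2 = 0 XOR 0 = 0
t4 = t3 OR x2 = 0 OR 1 = 1
t5 = t4 AND x1 = 1 AND 0 = 0
t6 = NOT t5 = NOT 0 = 1
t7 = NOT t6 = NOT 1 = 0
t8 = t2 XOR t7 = 0 XOR 0 = 0
giving t8 = 0 ≠ 1.

no solution exists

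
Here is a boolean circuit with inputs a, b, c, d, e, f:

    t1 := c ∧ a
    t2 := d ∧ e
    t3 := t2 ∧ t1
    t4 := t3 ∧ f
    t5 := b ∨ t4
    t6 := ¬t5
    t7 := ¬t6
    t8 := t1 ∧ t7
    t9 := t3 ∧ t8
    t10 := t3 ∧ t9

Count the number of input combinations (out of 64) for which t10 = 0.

t10 = t3 ∧ t9 must be 0, so at least one of t3, t9 is 0.
Enumerating the 64 input combinations, 61 give t10 = 0 and 3 give t10 = 1.

61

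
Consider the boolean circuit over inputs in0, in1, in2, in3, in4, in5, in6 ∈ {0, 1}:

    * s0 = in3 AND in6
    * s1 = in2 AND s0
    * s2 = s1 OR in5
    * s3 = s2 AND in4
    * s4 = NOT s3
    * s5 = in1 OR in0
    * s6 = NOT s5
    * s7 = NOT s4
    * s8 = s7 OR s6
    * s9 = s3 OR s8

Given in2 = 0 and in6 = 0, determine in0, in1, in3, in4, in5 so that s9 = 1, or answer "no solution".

Check with in2 = 0 and in6 = 0 and in0=0, in1=1, in3=1, in4=1, in5=1:
s0 = in3 AND in6 = 1 AND 0 = 0
s1 = in2 AND s0 = 0 AND 0 = 0
s2 = s1 OR in5 = 0 OR 1 = 1
s3 = s2 AND in4 = 1 AND 1 = 1
s4 = NOT s3 = NOT 1 = 0
s5 = in1 OR in0 = 1 OR 0 = 1
s6 = NOT s5 = NOT 1 = 0
s7 = NOT s4 = NOT 0 = 1
s8 = s7 OR s6 = 1 OR 0 = 1
s9 = s3 OR s8 = 1 OR 1 = 1
So s9 = 1.

in0=0, in1=1, in3=1, in4=1, in5=1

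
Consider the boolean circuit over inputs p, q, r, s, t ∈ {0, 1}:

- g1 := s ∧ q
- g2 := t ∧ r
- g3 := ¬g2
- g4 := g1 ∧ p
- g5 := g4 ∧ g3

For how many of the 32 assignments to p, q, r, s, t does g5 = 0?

29

g5 = g4 ∧ g3 must be 0, so at least one of g4, g3 is 0.
Enumerating the 32 input combinations, 29 give g5 = 0 and 3 give g5 = 1.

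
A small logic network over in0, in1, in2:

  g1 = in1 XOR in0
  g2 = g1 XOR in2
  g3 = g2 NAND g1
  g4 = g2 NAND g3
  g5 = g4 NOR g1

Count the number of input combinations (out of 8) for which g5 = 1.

2

g5 = g4 NOR g1 must be 1, so both g4 = 0 and g1 = 0.
g4 = g2 NAND g3 must be 0, so both g2 = 1 and g3 = 1.
g1 = in1 XOR in0 must be 0, so in1 and in0 are equal.
Satisfying assignments:
  in0=0, in1=0, in2=1
  in0=1, in1=1, in2=1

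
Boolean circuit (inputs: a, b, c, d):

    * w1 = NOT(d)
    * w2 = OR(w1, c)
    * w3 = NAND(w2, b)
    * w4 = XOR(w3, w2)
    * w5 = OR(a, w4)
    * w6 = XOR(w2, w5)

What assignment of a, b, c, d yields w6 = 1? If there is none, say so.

a=0 b=0 c=0 d=0

w6 = XOR(w2, w5) must be 1, so w2 and w5 differ.
Check with a=0 b=0 c=0 d=0:
w1 = NOT(d) = NOT 0 = 1
w2 = OR(w1, c) = OR(1, 0) = 1
w3 = NAND(w2, b) = NAND(1, 0) = 1
w4 = XOR(w3, w2) = XOR(1, 1) = 0
w5 = OR(a, w4) = OR(0, 0) = 0
w6 = XOR(w2, w5) = XOR(1, 0) = 1
So w6 = 1 as required.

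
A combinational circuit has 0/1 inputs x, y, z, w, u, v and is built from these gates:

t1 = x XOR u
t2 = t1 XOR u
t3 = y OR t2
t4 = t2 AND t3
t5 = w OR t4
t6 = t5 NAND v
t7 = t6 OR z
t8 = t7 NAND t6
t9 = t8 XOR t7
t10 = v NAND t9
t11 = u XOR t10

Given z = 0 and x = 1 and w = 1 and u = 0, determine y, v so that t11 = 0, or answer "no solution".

t11 = u XOR t10 must be 0, so u and t10 are equal.
Check with z = 0 and x = 1 and w = 1 and u = 0 and y=0, v=1:
t1 = x XOR u = 1 XOR 0 = 1
t2 = t1 XOR u = 1 XOR 0 = 1
t3 = y OR t2 = 0 OR 1 = 1
t4 = t2 AND t3 = 1 AND 1 = 1
t5 = w OR t4 = 1 OR 1 = 1
t6 = t5 NAND v = 1 NAND 1 = 0
t7 = t6 OR z = 0 OR 0 = 0
t8 = t7 NAND t6 = 0 NAND 0 = 1
t9 = t8 XOR t7 = 1 XOR 0 = 1
t10 = v NAND t9 = 1 NAND 1 = 0
t11 = u XOR t10 = 0 XOR 0 = 0
So t11 = 0.

y=0, v=1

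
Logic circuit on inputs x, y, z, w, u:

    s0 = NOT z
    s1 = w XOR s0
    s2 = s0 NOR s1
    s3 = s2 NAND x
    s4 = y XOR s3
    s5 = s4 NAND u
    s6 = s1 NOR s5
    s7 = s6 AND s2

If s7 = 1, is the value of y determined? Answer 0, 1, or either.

Both values of y occur among assignments with s7 = 1:
  y=0: x=0, y=0, z=1, w=0, u=1
  y=1: x=1, y=1, z=1, w=0, u=1

either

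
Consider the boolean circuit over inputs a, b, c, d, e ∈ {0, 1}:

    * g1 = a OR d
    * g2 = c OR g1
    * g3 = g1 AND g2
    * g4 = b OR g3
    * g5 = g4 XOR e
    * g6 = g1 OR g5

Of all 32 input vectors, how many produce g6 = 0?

g6 = g1 OR g5 must be 0, so both g1 = 0 and g5 = 0.
Satisfying assignments:
  a=0, b=0, c=0, d=0, e=0
  a=0, b=0, c=1, d=0, e=0
  a=0, b=1, c=0, d=0, e=1
  a=0, b=1, c=1, d=0, e=1

4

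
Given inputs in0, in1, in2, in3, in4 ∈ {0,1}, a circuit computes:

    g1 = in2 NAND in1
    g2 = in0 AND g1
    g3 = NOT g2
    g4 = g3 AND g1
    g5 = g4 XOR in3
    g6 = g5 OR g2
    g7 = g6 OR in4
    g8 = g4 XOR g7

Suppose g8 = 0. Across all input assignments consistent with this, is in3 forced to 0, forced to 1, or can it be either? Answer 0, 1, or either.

Both values of in3 occur among assignments with g8 = 0:
  in3=0: in0=0, in1=0, in2=0, in3=0, in4=0
  in3=1: in0=0, in1=0, in2=0, in3=1, in4=1

either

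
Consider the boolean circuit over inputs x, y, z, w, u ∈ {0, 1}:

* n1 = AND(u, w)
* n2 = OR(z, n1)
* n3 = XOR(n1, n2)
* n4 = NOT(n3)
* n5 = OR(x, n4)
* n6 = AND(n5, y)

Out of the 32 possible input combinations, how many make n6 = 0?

19

n6 = AND(n5, y) must be 0, so at least one of n5, y is 0.
Enumerating the 32 input combinations, 19 give n6 = 0 and 13 give n6 = 1.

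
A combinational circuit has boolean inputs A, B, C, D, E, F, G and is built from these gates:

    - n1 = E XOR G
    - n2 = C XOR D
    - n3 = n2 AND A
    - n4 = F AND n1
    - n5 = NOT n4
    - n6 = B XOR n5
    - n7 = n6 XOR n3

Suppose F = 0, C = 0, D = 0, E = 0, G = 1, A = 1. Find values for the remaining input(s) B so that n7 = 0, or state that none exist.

B=1

n7 = n6 XOR n3 must be 0, so n6 and n3 are equal.
Check with F = 0, C = 0, D = 0, E = 0, G = 1, A = 1 and B=1:
n1 = E XOR G = 0 XOR 1 = 1
n2 = C XOR D = 0 XOR 0 = 0
n3 = n2 AND A = 0 AND 1 = 0
n4 = F AND n1 = 0 AND 1 = 0
n5 = NOT n4 = NOT 0 = 1
n6 = B XOR n5 = 1 XOR 1 = 0
n7 = n6 XOR n3 = 0 XOR 0 = 0
So n7 = 0.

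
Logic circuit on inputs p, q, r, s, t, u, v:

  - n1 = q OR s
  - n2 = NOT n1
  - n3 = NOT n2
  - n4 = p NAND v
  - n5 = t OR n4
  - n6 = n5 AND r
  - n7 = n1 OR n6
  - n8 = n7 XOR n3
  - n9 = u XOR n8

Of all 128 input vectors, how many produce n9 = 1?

64

n9 = u XOR n8 must be 1, so u and n8 differ.
Enumerating the 128 input combinations, 64 give n9 = 1 and 64 give n9 = 0.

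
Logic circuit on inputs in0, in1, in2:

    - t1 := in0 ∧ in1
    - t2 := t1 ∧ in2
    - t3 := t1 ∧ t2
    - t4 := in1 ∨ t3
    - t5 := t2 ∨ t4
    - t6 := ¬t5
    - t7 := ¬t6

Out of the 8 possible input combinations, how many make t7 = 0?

t7 = ¬t6 must be 0, so t6 = 1.
t6 = ¬t5 must be 1, so t5 = 0.
t5 = t2 ∨ t4 must be 0, so both t2 = 0 and t4 = 0.
Enumerating the 8 input combinations, 4 give t7 = 0 and 4 give t7 = 1.

4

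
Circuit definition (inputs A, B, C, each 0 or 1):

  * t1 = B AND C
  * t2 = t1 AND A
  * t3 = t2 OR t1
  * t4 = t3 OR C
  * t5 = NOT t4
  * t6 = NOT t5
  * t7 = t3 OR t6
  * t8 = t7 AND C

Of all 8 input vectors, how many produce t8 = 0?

t8 = t7 AND C must be 0, so at least one of t7, C is 0.
Enumerating the 8 input combinations, 4 give t8 = 0 and 4 give t8 = 1.

4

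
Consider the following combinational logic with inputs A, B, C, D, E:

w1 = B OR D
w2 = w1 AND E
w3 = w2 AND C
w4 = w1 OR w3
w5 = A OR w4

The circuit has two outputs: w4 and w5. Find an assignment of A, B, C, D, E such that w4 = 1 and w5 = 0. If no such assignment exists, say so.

Across all 32 input combinations, none give both w4 = 1 and w5 = 0.

no solution exists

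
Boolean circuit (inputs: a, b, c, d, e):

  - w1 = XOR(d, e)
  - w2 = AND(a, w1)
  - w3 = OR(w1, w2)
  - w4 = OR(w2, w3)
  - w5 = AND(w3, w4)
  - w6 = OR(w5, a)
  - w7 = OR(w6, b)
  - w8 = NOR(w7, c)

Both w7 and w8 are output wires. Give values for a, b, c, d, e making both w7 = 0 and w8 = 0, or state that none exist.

Check with a=0, b=0, c=1, d=0, e=0:
w1 = XOR(d, e) = XOR(0, 0) = 0
w2 = AND(a, w1) = AND(0, 0) = 0
w3 = OR(w1, w2) = OR(0, 0) = 0
w4 = OR(w2, w3) = OR(0, 0) = 0
w5 = AND(w3, w4) = AND(0, 0) = 0
w6 = OR(w5, a) = OR(0, 0) = 0
w7 = OR(w6, b) = OR(0, 0) = 0
w8 = NOR(w7, c) = NOR(0, 1) = 0
So w7 = 0 and w8 = 0.

a=0, b=0, c=1, d=0, e=0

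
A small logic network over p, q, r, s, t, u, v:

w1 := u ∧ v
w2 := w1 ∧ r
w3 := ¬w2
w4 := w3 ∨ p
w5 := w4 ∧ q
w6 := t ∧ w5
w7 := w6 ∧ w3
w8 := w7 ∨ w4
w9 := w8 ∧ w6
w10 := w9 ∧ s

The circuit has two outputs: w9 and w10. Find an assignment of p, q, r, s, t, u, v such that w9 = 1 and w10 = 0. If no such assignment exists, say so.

Check with p=0 q=1 r=0 s=0 t=1 u=1 v=0:
w1 = u ∧ v = 1 ∧ 0 = 0
w2 = w1 ∧ r = 0 ∧ 0 = 0
w3 = ¬w2 = ¬0 = 1
w4 = w3 ∨ p = 1 ∨ 0 = 1
w5 = w4 ∧ q = 1 ∧ 1 = 1
w6 = t ∧ w5 = 1 ∧ 1 = 1
w7 = w6 ∧ w3 = 1 ∧ 1 = 1
w8 = w7 ∨ w4 = 1 ∨ 1 = 1
w9 = w8 ∧ w6 = 1 ∧ 1 = 1
w10 = w9 ∧ s = 1 ∧ 0 = 0
So w9 = 1 and w10 = 0.

p=0 q=1 r=0 s=0 t=1 u=1 v=0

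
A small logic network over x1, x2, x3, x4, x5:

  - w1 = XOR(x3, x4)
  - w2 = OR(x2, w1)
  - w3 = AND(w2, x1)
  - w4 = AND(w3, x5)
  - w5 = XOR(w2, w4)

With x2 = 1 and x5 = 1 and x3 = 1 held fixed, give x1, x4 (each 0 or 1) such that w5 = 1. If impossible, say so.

x1=0 x4=1

Check with x2 = 1 and x5 = 1 and x3 = 1 and x1=0, x4=1:
w1 = XOR(x3, x4) = XOR(1, 1) = 0
w2 = OR(x2, w1) = OR(1, 0) = 1
w3 = AND(w2, x1) = AND(1, 0) = 0
w4 = AND(w3, x5) = AND(0, 1) = 0
w5 = XOR(w2, w4) = XOR(1, 0) = 1
So w5 = 1.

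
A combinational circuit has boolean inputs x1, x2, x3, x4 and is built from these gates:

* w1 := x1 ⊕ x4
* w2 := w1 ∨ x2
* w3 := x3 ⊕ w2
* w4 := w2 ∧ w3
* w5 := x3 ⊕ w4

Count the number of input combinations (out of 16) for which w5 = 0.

2

w5 = x3 ⊕ w4 must be 0, so x3 and w4 are equal.
Enumerating the 16 input combinations, 2 give w5 = 0 and 14 give w5 = 1.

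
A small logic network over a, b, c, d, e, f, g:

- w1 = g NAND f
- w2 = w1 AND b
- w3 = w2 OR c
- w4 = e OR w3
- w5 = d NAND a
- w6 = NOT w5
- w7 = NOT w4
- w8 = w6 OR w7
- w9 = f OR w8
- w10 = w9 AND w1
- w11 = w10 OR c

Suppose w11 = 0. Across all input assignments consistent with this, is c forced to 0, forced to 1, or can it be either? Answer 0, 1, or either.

0

w11 = w10 OR c must be 0, so both w10 = 0 and c = 0.
w10 = w9 AND w1 must be 0, so at least one of w9, w1 is 0.
Every assignment with w11 = 0 has c = 0; there are 34 such assignment(s).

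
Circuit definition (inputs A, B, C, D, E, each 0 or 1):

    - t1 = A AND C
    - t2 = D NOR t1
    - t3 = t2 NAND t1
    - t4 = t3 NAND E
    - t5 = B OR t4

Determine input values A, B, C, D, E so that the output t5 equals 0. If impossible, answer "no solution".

Check with A=0, B=0, C=1, D=1, E=1:
t1 = A AND C = 0 AND 1 = 0
t2 = D NOR t1 = 1 NOR 0 = 0
t3 = t2 NAND t1 = 0 NAND 0 = 1
t4 = t3 NAND E = 1 NAND 1 = 0
t5 = B OR t4 = 0 OR 0 = 0
So t5 = 0 as required.

A=0, B=0, C=1, D=1, E=1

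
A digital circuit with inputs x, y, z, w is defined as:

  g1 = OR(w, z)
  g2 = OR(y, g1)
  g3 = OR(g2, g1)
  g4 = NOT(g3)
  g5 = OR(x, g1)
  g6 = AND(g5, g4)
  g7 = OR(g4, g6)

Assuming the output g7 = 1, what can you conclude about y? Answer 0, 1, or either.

0

g7 = OR(g4, g6) must be 1, so at least one of g4, g6 is 1.
Every assignment with g7 = 1 has y = 0; there are 2 such assignment(s).
  x=0, y=0, z=0, w=0
  x=1, y=0, z=0, w=0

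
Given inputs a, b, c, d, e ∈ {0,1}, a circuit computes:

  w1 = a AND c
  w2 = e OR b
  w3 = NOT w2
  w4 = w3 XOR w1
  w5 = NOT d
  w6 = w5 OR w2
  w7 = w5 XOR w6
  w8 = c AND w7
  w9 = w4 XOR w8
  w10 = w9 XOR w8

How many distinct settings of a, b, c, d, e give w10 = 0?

20

w10 = w9 XOR w8 must be 0, so w9 and w8 are equal.
Enumerating the 32 input combinations, 20 give w10 = 0 and 12 give w10 = 1.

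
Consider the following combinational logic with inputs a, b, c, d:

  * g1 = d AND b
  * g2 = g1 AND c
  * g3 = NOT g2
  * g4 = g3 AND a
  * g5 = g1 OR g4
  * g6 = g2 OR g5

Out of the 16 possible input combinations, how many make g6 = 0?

g6 = g2 OR g5 must be 0, so both g2 = 0 and g5 = 0.
g2 = g1 AND c must be 0, so at least one of g1, c is 0.
g5 = g1 OR g4 must be 0, so both g1 = 0 and g4 = 0.
Satisfying assignments:
  a=0, b=0, c=0, d=0
  a=0, b=0, c=0, d=1
  a=0, b=0, c=1, d=0
  a=0, b=0, c=1, d=1
  a=0, b=1, c=0, d=0
  a=0, b=1, c=1, d=0

6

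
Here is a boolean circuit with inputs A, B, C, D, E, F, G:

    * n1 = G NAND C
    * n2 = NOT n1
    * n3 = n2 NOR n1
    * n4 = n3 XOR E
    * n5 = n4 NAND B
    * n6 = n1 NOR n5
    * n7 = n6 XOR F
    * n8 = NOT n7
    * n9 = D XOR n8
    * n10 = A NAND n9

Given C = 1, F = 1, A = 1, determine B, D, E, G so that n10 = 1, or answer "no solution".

n10 = A NAND n9 must be 1, so at least one of A, n9 is 0.
Check with C = 1, F = 1, A = 1 and B=0, D=0, E=0, G=0:
n1 = G NAND C = 0 NAND 1 = 1
n2 = NOT n1 = NOT 1 = 0
n3 = n2 NOR n1 = 0 NOR 1 = 0
n4 = n3 XOR E = 0 XOR 0 = 0
n5 = n4 NAND B = 0 NAND 0 = 1
n6 = n1 NOR n5 = 1 NOR 1 = 0
n7 = n6 XOR F = 0 XOR 1 = 1
n8 = NOT n7 = NOT 1 = 0
n9 = D XOR n8 = 0 XOR 0 = 0
n10 = A NAND n9 = 1 NAND 0 = 1
So n10 = 1.

B=0 D=0 E=0 G=0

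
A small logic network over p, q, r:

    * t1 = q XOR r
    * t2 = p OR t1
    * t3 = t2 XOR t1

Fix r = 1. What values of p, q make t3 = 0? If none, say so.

t3 = t2 XOR t1 must be 0, so t2 and t1 are equal.
Check with r = 1 and p=0, q=1:
t1 = q XOR r = 1 XOR 1 = 0
t2 = p OR t1 = 0 OR 0 = 0
t3 = t2 XOR t1 = 0 XOR 0 = 0
So t3 = 0.

p=0 q=1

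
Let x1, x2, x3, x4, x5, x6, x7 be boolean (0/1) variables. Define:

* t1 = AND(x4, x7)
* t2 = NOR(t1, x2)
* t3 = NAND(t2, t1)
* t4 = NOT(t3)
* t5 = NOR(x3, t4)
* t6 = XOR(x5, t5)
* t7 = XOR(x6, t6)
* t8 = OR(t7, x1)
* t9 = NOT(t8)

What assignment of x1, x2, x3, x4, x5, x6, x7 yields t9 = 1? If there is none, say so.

t9 = NOT(t8) must be 1, so t8 = 0.
t8 = OR(t7, x1) must be 0, so both t7 = 0 and x1 = 0.
t7 = XOR(x6, t6) must be 0, so x6 and t6 are equal.
Check with x1=0 x2=1 x3=1 x4=1 x5=1 x6=1 x7=1:
t1 = AND(x4, x7) = AND(1, 1) = 1
t2 = NOR(t1, x2) = NOR(1, 1) = 0
t3 = NAND(t2, t1) = NAND(0, 1) = 1
t4 = NOT(t3) = NOT 1 = 0
t5 = NOR(x3, t4) = NOR(1, 0) = 0
t6 = XOR(x5, t5) = XOR(1, 0) = 1
t7 = XOR(x6, t6) = XOR(1, 1) = 0
t8 = OR(t7, x1) = OR(0, 0) = 0
t9 = NOT(t8) = NOT 0 = 1
So t9 = 1 as required.

x1=0 x2=1 x3=1 x4=1 x5=1 x6=1 x7=1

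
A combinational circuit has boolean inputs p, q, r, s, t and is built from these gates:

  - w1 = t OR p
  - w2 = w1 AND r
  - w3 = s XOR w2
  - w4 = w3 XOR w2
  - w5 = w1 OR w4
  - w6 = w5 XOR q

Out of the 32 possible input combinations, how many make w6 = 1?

16

w6 = w5 XOR q must be 1, so w5 and q differ.
Enumerating the 32 input combinations, 16 give w6 = 1 and 16 give w6 = 0.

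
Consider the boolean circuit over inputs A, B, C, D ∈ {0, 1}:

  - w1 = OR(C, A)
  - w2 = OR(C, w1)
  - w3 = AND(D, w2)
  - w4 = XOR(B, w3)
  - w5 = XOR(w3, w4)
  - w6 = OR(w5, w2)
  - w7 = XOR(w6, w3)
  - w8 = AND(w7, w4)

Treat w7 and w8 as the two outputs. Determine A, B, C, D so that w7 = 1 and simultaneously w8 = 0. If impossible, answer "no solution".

A=0, B=0, C=1, D=0

Check with A=0, B=0, C=1, D=0:
w1 = OR(C, A) = OR(1, 0) = 1
w2 = OR(C, w1) = OR(1, 1) = 1
w3 = AND(D, w2) = AND(0, 1) = 0
w4 = XOR(B, w3) = XOR(0, 0) = 0
w5 = XOR(w3, w4) = XOR(0, 0) = 0
w6 = OR(w5, w2) = OR(0, 1) = 1
w7 = XOR(w6, w3) = XOR(1, 0) = 1
w8 = AND(w7, w4) = AND(1, 0) = 0
So w7 = 1 and w8 = 0.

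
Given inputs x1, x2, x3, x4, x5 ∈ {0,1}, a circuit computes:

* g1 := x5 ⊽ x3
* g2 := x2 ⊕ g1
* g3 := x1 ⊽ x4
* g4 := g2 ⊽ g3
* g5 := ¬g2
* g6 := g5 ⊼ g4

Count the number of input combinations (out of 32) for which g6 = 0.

g6 = g5 ⊼ g4 must be 0, so both g5 = 1 and g4 = 1.
g5 = ¬g2 must be 1, so g2 = 0.
Enumerating the 32 input combinations, 12 give g6 = 0 and 20 give g6 = 1.

12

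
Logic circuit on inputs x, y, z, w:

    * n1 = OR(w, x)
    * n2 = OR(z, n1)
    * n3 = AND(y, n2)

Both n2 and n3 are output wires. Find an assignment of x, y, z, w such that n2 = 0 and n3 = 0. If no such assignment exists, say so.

x=0, y=1, z=0, w=0

Check with x=0, y=1, z=0, w=0:
n1 = OR(w, x) = OR(0, 0) = 0
n2 = OR(z, n1) = OR(0, 0) = 0
n3 = AND(y, n2) = AND(1, 0) = 0
So n2 = 0 and n3 = 0.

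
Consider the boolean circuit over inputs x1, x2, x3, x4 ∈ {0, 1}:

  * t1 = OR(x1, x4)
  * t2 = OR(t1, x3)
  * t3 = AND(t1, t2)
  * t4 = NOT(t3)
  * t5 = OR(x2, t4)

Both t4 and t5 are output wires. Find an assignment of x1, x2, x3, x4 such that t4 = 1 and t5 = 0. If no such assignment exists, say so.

Across all 16 input combinations, none give both t4 = 1 and t5 = 0.

no solution exists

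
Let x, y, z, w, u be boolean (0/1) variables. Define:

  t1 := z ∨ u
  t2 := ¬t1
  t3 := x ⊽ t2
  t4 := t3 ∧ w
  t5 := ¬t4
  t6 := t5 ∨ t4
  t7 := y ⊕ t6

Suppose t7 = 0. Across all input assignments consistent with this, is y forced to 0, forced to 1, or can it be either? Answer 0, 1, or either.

t7 = y ⊕ t6 must be 0, so y and t6 are equal.
Every assignment with t7 = 0 has y = 1; there are 16 such assignment(s).

1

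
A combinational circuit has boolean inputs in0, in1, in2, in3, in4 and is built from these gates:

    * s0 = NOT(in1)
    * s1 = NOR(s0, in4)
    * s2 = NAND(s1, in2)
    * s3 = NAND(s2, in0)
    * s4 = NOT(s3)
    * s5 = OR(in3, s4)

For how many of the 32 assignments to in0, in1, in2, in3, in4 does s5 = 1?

s5 = OR(in3, s4) must be 1, so at least one of in3, s4 is 1.
Enumerating the 32 input combinations, 23 give s5 = 1 and 9 give s5 = 0.

23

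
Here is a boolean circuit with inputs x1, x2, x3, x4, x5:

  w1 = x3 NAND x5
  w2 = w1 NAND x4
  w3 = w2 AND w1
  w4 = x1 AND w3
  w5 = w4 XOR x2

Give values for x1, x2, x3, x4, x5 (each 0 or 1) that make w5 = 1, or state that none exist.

Check with x1=0, x2=1, x3=1, x4=0, x5=1:
w1 = x3 NAND x5 = 1 NAND 1 = 0
w2 = w1 NAND x4 = 0 NAND 0 = 1
w3 = w2 AND w1 = 1 AND 0 = 0
w4 = x1 AND w3 = 0 AND 0 = 0
w5 = w4 XOR x2 = 0 XOR 1 = 1
So w5 = 1 as required.

x1=0, x2=1, x3=1, x4=0, x5=1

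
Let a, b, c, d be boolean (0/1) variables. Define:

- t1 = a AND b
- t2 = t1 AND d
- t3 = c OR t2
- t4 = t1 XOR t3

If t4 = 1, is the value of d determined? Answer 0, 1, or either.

either

Both values of d occur among assignments with t4 = 1:
  d=0: a=0, b=0, c=1, d=0
  d=1: a=0, b=0, c=1, d=1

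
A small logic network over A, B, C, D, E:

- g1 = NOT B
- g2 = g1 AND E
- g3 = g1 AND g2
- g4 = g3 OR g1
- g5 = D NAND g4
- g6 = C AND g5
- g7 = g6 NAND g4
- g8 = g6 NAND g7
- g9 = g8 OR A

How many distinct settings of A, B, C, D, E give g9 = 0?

g9 = g8 OR A must be 0, so both g8 = 0 and A = 0.
Satisfying assignments:
  A=0, B=1, C=1, D=0, E=0
  A=0, B=1, C=1, D=0, E=1
  A=0, B=1, C=1, D=1, E=0
  A=0, B=1, C=1, D=1, E=1

4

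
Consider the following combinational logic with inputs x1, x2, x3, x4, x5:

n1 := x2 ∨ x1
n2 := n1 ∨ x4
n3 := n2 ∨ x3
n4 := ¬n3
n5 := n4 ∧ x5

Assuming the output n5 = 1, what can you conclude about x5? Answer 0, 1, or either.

n5 = n4 ∧ x5 must be 1, so both n4 = 1 and x5 = 1.
n4 = ¬n3 must be 1, so n3 = 0.
n3 = n2 ∨ x3 must be 0, so both n2 = 0 and x3 = 0.
Every assignment with n5 = 1 has x5 = 1; there are 1 such assignment(s).
  x1=0, x2=0, x3=0, x4=0, x5=1

1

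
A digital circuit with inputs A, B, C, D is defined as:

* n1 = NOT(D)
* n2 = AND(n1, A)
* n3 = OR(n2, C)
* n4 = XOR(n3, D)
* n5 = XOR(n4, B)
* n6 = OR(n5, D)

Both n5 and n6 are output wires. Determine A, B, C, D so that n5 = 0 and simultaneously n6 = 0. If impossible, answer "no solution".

A=0 B=0 C=0 D=0

Check with A=0 B=0 C=0 D=0:
n1 = NOT(D) = NOT 0 = 1
n2 = AND(n1, A) = AND(1, 0) = 0
n3 = OR(n2, C) = OR(0, 0) = 0
n4 = XOR(n3, D) = XOR(0, 0) = 0
n5 = XOR(n4, B) = XOR(0, 0) = 0
n6 = OR(n5, D) = OR(0, 0) = 0
So n5 = 0 and n6 = 0.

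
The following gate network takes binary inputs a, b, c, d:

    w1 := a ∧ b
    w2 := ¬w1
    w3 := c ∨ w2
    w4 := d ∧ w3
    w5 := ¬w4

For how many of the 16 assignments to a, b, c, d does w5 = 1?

w5 = ¬w4 must be 1, so w4 = 0.
w4 = d ∧ w3 must be 0, so at least one of d, w3 is 0.
Enumerating the 16 input combinations, 9 give w5 = 1 and 7 give w5 = 0.

9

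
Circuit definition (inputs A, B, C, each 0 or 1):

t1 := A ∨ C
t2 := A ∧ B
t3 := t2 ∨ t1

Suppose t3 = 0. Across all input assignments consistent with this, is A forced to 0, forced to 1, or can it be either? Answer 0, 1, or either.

t3 = t2 ∨ t1 must be 0, so both t2 = 0 and t1 = 0.
t2 = A ∧ B must be 0, so at least one of A, B is 0.
t1 = A ∨ C must be 0, so both A = 0 and C = 0.
Every assignment with t3 = 0 has A = 0; there are 2 such assignment(s).
  A=0, B=0, C=0
  A=0, B=1, C=0

0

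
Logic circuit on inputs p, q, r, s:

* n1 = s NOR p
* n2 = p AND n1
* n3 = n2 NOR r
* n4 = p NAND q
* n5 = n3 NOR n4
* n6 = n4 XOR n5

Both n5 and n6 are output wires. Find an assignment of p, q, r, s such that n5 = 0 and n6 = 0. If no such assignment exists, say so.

p=1, q=1, r=0, s=0

Check with p=1, q=1, r=0, s=0:
n1 = s NOR p = 0 NOR 1 = 0
n2 = p AND n1 = 1 AND 0 = 0
n3 = n2 NOR r = 0 NOR 0 = 1
n4 = p NAND q = 1 NAND 1 = 0
n5 = n3 NOR n4 = 1 NOR 0 = 0
n6 = n4 XOR n5 = 0 XOR 0 = 0
So n5 = 0 and n6 = 0.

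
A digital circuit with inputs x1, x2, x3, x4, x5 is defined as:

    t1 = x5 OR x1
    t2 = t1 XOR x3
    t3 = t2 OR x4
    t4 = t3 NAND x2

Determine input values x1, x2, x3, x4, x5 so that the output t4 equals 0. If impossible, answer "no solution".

t4 = t3 NAND x2 must be 0, so both t3 = 1 and x2 = 1.
Check with x1=0 x2=1 x3=0 x4=0 x5=1:
t1 = x5 OR x1 = 1 OR 0 = 1
t2 = t1 XOR x3 = 1 XOR 0 = 1
t3 = t2 OR x4 = 1 OR 0 = 1
t4 = t3 NAND x2 = 1 NAND 1 = 0
So t4 = 0 as required.

x1=0 x2=1 x3=0 x4=0 x5=1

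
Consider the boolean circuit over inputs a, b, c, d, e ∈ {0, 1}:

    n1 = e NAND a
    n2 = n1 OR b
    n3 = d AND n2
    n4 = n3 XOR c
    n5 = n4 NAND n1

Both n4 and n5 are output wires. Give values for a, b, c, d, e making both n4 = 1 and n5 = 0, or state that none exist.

a=0, b=1, c=0, d=1, e=1

Check with a=0, b=1, c=0, d=1, e=1:
n1 = e NAND a = 1 NAND 0 = 1
n2 = n1 OR b = 1 OR 1 = 1
n3 = d AND n2 = 1 AND 1 = 1
n4 = n3 XOR c = 1 XOR 0 = 1
n5 = n4 NAND n1 = 1 NAND 1 = 0
So n4 = 1 and n5 = 0.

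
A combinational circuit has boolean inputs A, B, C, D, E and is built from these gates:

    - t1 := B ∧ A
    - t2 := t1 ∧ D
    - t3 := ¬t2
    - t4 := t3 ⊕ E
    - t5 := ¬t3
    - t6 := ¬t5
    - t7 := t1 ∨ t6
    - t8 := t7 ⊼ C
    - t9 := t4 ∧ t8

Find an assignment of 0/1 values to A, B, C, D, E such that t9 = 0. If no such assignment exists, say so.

Check with A=1, B=0, C=1, D=0, E=1:
t1 = B ∧ A = 0 ∧ 1 = 0
t2 = t1 ∧ D = 0 ∧ 0 = 0
t3 = ¬t2 = ¬0 = 1
t4 = t3 ⊕ E = 1 ⊕ 1 = 0
t5 = ¬t3 = ¬1 = 0
t6 = ¬t5 = ¬0 = 1
t7 = t1 ∨ t6 = 0 ∨ 1 = 1
t8 = t7 ⊼ C = 1 ⊼ 1 = 0
t9 = t4 ∧ t8 = 0 ∧ 0 = 0
So t9 = 0 as required.

A=1, B=0, C=1, D=0, E=1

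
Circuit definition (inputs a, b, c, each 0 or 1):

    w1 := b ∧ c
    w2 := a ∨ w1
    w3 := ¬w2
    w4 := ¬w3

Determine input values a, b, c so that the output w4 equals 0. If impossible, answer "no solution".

w4 = ¬w3 must be 0, so w3 = 1.
w3 = ¬w2 must be 1, so w2 = 0.
w2 = a ∨ w1 must be 0, so both a = 0 and w1 = 0.
Check with a=0 b=1 c=0:
w1 = b ∧ c = 1 ∧ 0 = 0
w2 = a ∨ w1 = 0 ∨ 0 = 0
w3 = ¬w2 = ¬0 = 1
w4 = ¬w3 = ¬1 = 0
So w4 = 0 as required.

a=0 b=1 c=0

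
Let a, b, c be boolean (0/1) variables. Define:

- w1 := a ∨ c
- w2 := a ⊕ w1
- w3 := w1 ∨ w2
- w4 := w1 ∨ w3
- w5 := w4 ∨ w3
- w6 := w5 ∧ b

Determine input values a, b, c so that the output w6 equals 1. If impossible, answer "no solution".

w6 = w5 ∧ b must be 1, so both w5 = 1 and b = 1.
w5 = w4 ∨ w3 must be 1, so at least one of w4, w3 is 1.
Check with a=0 b=1 c=1:
w1 = a ∨ c = 0 ∨ 1 = 1
w2 = a ⊕ w1 = 0 ⊕ 1 = 1
w3 = w1 ∨ w2 = 1 ∨ 1 = 1
w4 = w1 ∨ w3 = 1 ∨ 1 = 1
w5 = w4 ∨ w3 = 1 ∨ 1 = 1
w6 = w5 ∧ b = 1 ∧ 1 = 1
So w6 = 1 as required.

a=0 b=1 c=1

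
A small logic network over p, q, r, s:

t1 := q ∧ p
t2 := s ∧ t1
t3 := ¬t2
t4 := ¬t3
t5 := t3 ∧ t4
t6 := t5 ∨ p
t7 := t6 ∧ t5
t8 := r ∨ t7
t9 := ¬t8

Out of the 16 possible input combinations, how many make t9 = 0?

t9 = ¬t8 must be 0, so t8 = 1.
t8 = r ∨ t7 must be 1, so at least one of r, t7 is 1.
Enumerating the 16 input combinations, 8 give t9 = 0 and 8 give t9 = 1.

8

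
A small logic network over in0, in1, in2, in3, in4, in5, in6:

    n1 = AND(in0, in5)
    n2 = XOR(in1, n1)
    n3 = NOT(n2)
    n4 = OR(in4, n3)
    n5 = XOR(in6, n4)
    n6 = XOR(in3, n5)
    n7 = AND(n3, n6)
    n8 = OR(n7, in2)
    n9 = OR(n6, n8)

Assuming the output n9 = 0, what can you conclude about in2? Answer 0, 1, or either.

0

n9 = OR(n6, n8) must be 0, so both n6 = 0 and n8 = 0.
Every assignment with n9 = 0 has in2 = 0; there are 32 such assignment(s).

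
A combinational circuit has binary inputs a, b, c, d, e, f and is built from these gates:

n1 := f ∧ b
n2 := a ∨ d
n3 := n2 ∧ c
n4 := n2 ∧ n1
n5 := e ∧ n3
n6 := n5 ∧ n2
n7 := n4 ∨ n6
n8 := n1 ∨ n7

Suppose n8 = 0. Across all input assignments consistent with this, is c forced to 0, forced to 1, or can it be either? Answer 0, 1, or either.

either

Both values of c occur among assignments with n8 = 0:
  c=0: a=0, b=0, c=0, d=0, e=0, f=0
  c=1: a=0, b=0, c=1, d=0, e=0, f=0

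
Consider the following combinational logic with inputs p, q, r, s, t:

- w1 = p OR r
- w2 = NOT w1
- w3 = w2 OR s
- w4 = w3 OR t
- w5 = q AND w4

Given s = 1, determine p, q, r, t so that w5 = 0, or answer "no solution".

Check with s = 1 and p=1, q=0, r=0, t=0:
w1 = p OR r = 1 OR 0 = 1
w2 = NOT w1 = NOT 1 = 0
w3 = w2 OR s = 0 OR 1 = 1
w4 = w3 OR t = 1 OR 0 = 1
w5 = q AND w4 = 0 AND 1 = 0
So w5 = 0.

p=1, q=0, r=0, t=0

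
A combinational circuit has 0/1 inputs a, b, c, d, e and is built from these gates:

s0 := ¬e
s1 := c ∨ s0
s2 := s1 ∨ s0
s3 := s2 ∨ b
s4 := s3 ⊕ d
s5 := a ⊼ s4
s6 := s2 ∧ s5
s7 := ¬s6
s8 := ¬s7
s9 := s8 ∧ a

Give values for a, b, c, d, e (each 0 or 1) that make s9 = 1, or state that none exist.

a=1, b=1, c=0, d=1, e=0

s9 = s8 ∧ a must be 1, so both s8 = 1 and a = 1.
Check with a=1, b=1, c=0, d=1, e=0:
s0 = ¬e = ¬0 = 1
s1 = c ∨ s0 = 0 ∨ 1 = 1
s2 = s1 ∨ s0 = 1 ∨ 1 = 1
s3 = s2 ∨ b = 1 ∨ 1 = 1
s4 = s3 ⊕ d = 1 ⊕ 1 = 0
s5 = a ⊼ s4 = 1 ⊼ 0 = 1
s6 = s2 ∧ s5 = 1 ∧ 1 = 1
s7 = ¬s6 = ¬1 = 0
s8 = ¬s7 = ¬0 = 1
s9 = s8 ∧ a = 1 ∧ 1 = 1
So s9 = 1 as required.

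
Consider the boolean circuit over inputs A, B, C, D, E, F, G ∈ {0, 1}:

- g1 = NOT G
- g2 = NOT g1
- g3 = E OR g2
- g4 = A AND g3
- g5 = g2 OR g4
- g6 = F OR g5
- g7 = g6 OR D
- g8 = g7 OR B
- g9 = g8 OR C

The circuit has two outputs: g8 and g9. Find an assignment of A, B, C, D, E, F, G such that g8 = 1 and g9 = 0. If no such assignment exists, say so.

Across all 128 input combinations, none give both g8 = 1 and g9 = 0.

no solution exists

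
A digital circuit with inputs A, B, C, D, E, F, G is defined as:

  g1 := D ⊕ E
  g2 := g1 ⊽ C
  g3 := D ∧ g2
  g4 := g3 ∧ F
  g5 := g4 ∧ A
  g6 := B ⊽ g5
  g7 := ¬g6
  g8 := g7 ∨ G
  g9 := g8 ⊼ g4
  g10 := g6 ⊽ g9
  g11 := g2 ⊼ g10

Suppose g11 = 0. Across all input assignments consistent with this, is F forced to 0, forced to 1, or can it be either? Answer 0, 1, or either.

g11 = g2 ⊼ g10 must be 0, so both g2 = 1 and g10 = 1.
g2 = g1 ⊽ C must be 1, so both g1 = 0 and C = 0.
g10 = g6 ⊽ g9 must be 1, so both g6 = 0 and g9 = 0.
Every assignment with g11 = 0 has F = 1; there are 6 such assignment(s).

1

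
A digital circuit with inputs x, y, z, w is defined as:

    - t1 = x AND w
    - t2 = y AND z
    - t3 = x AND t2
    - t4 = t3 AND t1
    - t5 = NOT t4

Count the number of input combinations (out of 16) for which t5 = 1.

15

t5 = NOT t4 must be 1, so t4 = 0.
t4 = t3 AND t1 must be 0, so at least one of t3, t1 is 0.
Enumerating the 16 input combinations, 15 give t5 = 1 and 1 give t5 = 0.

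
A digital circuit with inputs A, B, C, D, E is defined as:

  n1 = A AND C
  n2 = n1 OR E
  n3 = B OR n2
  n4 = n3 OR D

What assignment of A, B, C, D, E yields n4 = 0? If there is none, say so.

Check with A=0, B=0, C=0, D=0, E=0:
n1 = A AND C = 0 AND 0 = 0
n2 = n1 OR E = 0 OR 0 = 0
n3 = B OR n2 = 0 OR 0 = 0
n4 = n3 OR D = 0 OR 0 = 0
So n4 = 0 as required.

A=0, B=0, C=0, D=0, E=0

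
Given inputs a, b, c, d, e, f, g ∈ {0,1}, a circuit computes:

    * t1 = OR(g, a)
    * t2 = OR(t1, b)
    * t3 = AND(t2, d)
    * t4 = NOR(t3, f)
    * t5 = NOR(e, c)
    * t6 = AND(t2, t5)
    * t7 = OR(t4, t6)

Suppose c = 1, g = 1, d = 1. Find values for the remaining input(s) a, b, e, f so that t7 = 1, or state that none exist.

no solution exists

With c = 1, g = 1, d = 1 fixed, none of the 16 settings of a, b, e, f give t7 = 1.
For example, with a=1, b=1, e=0, f=0:
t1 = OR(g, a) = OR(1, 1) = 1
t2 = OR(t1, b) = OR(1, 1) = 1
t3 = AND(t2, d) = AND(1, 1) = 1
t4 = NOR(t3, f) = NOR(1, 0) = 0
t5 = NOR(e, c) = NOR(0, 1) = 0
t6 = AND(t2, t5) = AND(1, 0) = 0
t7 = OR(t4, t6) = OR(0, 0) = 0
giving t7 = 0 ≠ 1.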